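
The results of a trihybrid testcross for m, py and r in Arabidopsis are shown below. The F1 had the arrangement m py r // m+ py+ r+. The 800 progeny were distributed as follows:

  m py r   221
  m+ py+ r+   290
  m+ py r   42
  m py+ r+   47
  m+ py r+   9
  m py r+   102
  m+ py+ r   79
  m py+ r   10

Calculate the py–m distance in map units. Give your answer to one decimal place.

The two rarest classes, m py+ r and m+ py r+, are the double crossovers. Comparing them with the parentals, only the py allele has switched, so py is the middle locus and the order is m – py – r.
Crossovers in the m–py interval produce the single-crossover classes m+ py r and m py+ r+ (42 + 47 = 89) plus the double crossovers (19).
RF(m–py) = (89 + 19) / 800 = 108/800 = 0.1350 → 13.5 map units.

13.5 map units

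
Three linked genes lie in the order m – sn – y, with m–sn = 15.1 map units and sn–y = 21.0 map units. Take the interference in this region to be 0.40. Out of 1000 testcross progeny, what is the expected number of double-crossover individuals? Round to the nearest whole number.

19

Map distances give recombination frequencies of 0.151 and 0.210 for the two intervals.
With interference 0.40 (so coincidence = 0.60), expected double-crossover frequency = 0.151 × 0.210 × 0.60 = 0.01903.
Expected number = 0.01903 × 1000 = 19.03 ≈ 19.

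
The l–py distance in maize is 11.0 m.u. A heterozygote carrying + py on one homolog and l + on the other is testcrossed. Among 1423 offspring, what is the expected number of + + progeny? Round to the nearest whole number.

A map distance of 11.0 m.u. corresponds to a recombination frequency of 0.110.
The F1 is + py / l +, so + + is a recombinant gamete class with expected frequency r/2 = 0.110/2 = 0.0550.
Expected number = 0.0550 × 1423 = 78.27 ≈ 78.

78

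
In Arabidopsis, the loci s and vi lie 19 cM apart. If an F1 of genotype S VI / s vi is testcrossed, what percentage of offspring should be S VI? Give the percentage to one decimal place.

40.5%

A map distance of 19 cM corresponds to a recombination frequency of 0.190.
The F1 is S VI / s vi, so S VI is a parental gamete class with expected frequency (1 − r)/2 = 0.810/2 = 0.4050.
That is 0.4050 = 40.5% of the progeny.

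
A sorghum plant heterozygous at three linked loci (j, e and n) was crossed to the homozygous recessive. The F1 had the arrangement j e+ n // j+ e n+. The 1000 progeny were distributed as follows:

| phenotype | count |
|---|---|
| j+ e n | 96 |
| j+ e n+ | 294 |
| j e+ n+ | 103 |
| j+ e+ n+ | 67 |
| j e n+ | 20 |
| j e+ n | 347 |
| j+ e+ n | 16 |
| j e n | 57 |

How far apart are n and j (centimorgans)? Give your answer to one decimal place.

23.5 centimorgans

The two rarest classes, j+ e+ n and j e n+, are the double crossovers. Comparing them with the parentals, only the j allele has switched, so j is the middle locus and the order is n – j – e.
Crossovers in the n–j interval produce the single-crossover classes j e+ n+ and j+ e n (103 + 96 = 199) plus the double crossovers (36).
RF(n–j) = (199 + 36) / 1000 = 235/1000 = 0.2350 → 23.5 centimorgans.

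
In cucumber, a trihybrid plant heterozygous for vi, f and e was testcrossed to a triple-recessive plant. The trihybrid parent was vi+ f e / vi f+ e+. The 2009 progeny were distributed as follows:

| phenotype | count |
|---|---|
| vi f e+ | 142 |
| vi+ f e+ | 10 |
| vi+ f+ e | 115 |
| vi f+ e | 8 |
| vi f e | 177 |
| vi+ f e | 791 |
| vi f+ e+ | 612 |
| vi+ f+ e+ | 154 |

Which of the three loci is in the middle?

The two rarest classes, vi+ f e+ and vi f+ e, are the double crossovers. Comparing them with the parentals, only the e allele has switched, so e is the middle locus and the order is f – e – vi.

e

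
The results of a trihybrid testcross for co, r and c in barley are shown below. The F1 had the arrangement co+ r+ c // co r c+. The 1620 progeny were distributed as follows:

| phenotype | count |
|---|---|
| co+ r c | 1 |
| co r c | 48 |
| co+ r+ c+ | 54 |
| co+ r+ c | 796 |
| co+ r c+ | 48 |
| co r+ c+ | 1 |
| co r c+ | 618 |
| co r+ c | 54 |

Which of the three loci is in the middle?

The two rarest classes, co+ r c and co r+ c+, are the double crossovers. Comparing them with the parentals, only the r allele has switched, so r is the middle locus and the order is co – r – c.

r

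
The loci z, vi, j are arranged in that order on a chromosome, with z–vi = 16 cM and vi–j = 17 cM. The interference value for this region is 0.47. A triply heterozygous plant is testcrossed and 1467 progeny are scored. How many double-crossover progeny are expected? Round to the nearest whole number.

21

Map distances give recombination frequencies of 0.160 and 0.170 for the two intervals.
With interference 0.47 (so coincidence = 0.53), expected double-crossover frequency = 0.160 × 0.170 × 0.53 = 0.01442.
Expected number = 0.01442 × 1467 = 21.15 ≈ 21.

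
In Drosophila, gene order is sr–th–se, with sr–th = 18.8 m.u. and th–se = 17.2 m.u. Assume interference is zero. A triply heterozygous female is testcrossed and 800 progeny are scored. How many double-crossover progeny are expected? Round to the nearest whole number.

Map distances give recombination frequencies of 0.188 and 0.172 for the two intervals.
With no interference, expected double-crossover frequency = 0.188 × 0.172 = 0.03234.
Expected number = 0.03234 × 800 = 25.87 ≈ 26.

26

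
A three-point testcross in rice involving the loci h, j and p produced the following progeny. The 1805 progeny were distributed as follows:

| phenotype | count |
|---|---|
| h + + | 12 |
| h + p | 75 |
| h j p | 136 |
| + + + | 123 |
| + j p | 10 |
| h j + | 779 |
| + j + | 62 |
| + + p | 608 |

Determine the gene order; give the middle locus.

The two most frequent reciprocal classes, + + p and h j +, are the parental types, so the F1 was + + p / h j +.
The two rarest classes, + j p and h + +, are the double crossovers. Comparing them with the parentals, only the j allele has switched, so j is the middle locus and the order is h – j – p.

j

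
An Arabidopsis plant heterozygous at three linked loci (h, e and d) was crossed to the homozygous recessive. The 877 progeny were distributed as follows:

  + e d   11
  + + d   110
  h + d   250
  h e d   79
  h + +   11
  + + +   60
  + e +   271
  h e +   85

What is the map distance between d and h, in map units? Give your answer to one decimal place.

24.7 map units

The two most frequent reciprocal classes, h + d and + e +, are the parental types, so the F1 was h + d / + e +.
The two rarest classes, h + + and + e d, are the double crossovers. Comparing them with the parentals, only the d allele has switched, so d is the middle locus and the order is e – d – h.
Crossovers in the d–h interval produce the single-crossover classes + + d and h e + (110 + 85 = 195) plus the double crossovers (22).
RF(d–h) = (195 + 22) / 877 = 217/877 = 0.2474 → 24.7 map units.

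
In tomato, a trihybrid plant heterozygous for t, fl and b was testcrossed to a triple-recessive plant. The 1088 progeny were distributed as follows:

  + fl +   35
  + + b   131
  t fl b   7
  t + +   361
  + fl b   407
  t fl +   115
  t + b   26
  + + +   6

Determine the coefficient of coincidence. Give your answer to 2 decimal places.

0.74

The two most frequent reciprocal classes, + fl b and t + +, are the parental types, so the F1 was + fl b / t + +.
The two rarest classes, t fl b and + + +, are the double crossovers. Comparing them with the parentals, only the t allele has switched, so t is the middle locus and the order is b – t – fl.
b–t: (61 + 13)/1088 = 0.0680; t–fl: (246 + 13)/1088 = 0.2381.
Expected DCO frequency = 0.0680 × 0.2381 ≈ 0.01619; observed = 13/1088 ≈ 0.01195.
Coefficient of coincidence = 0.01195/0.01619 ≈ 0.74.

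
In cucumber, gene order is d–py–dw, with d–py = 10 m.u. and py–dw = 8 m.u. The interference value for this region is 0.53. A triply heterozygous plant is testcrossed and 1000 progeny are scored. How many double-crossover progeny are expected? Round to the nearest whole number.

Map distances give recombination frequencies of 0.100 and 0.080 for the two intervals.
With interference 0.53 (so coincidence = 0.47), expected double-crossover frequency = 0.100 × 0.080 × 0.47 = 0.00376.
Expected number = 0.00376 × 1000 = 3.76 ≈ 4.

4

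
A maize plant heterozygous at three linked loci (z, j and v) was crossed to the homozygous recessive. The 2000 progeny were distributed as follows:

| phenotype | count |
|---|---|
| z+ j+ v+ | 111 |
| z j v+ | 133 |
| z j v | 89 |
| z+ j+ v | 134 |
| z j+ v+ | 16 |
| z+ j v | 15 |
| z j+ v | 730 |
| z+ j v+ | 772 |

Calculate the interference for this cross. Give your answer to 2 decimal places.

0.10

The two most frequent reciprocal classes, z+ j v+ and z j+ v, are the parental types, so the F1 was z+ j v+ / z j+ v.
The two rarest classes, z+ j v and z j+ v+, are the double crossovers. Comparing them with the parentals, only the v allele has switched, so v is the middle locus and the order is z – v – j.
z–v: (267 + 31)/2000 = 0.1490; v–j: (200 + 31)/2000 = 0.1155.
Expected DCO frequency = 0.1490 × 0.1155 ≈ 0.01721; observed = 31/2000 ≈ 0.01550.
Coefficient of coincidence = 0.01550/0.01721 ≈ 0.90; interference = 1 − 0.90 = 0.10.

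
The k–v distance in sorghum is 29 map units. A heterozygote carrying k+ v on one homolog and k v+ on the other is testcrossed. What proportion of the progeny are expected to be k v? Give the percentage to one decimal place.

14.5%

A map distance of 29 map units corresponds to a recombination frequency of 0.290.
The F1 is k+ v / k v+, so k v is a recombinant gamete class with expected frequency r/2 = 0.290/2 = 0.1450.
That is 0.1450 = 14.5% of the progeny.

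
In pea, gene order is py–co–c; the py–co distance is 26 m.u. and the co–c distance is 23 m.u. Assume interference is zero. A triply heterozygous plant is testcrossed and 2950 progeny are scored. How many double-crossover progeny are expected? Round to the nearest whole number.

176

Map distances give recombination frequencies of 0.260 and 0.230 for the two intervals.
With no interference, expected double-crossover frequency = 0.260 × 0.230 = 0.05980.
Expected number = 0.05980 × 2950 = 176.41 ≈ 176.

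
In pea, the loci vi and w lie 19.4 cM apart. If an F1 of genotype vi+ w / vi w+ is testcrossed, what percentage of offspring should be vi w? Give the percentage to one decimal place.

9.7%

A map distance of 19.4 cM corresponds to a recombination frequency of 0.194.
The F1 is vi+ w / vi w+, so vi w is a recombinant gamete class with expected frequency r/2 = 0.194/2 = 0.0970.
That is 0.0970 = 9.7% of the progeny.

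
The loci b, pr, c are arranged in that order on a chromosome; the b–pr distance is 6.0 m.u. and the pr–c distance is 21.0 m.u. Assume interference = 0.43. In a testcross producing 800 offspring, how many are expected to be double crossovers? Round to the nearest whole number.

6

Map distances give recombination frequencies of 0.060 and 0.210 for the two intervals.
With interference 0.43 (so coincidence = 0.57), expected double-crossover frequency = 0.060 × 0.210 × 0.57 = 0.00718.
Expected number = 0.00718 × 800 = 5.75 ≈ 6.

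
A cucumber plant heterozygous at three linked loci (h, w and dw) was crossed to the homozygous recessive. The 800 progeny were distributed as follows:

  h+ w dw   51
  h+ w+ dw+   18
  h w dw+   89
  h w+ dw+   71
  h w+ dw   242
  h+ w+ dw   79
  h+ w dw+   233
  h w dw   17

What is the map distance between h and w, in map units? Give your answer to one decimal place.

25.4 map units

The two most frequent reciprocal classes, h w+ dw and h+ w dw+, are the parental types, so the F1 was h w+ dw / h+ w dw+.
The two rarest classes, h w dw and h+ w+ dw+, are the double crossovers. Comparing them with the parentals, only the w allele has switched, so w is the middle locus and the order is dw – w – h.
Crossovers in the w–h interval produce the single-crossover classes h+ w+ dw and h w dw+ (79 + 89 = 168) plus the double crossovers (35).
RF(w–h) = (168 + 35) / 800 = 203/800 = 0.2537 → 25.4 map units.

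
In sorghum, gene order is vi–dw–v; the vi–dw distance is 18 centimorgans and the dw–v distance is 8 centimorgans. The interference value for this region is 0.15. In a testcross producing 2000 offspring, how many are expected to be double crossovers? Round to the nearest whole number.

Map distances give recombination frequencies of 0.180 and 0.080 for the two intervals.
With interference 0.15 (so coincidence = 0.85), expected double-crossover frequency = 0.180 × 0.080 × 0.85 = 0.01224.
Expected number = 0.01224 × 2000 = 24.48 ≈ 24.

24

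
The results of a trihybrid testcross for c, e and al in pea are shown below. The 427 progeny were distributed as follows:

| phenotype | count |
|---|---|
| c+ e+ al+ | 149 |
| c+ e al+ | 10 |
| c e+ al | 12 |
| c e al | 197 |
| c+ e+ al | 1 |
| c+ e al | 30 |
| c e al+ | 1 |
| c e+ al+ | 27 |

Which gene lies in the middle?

al

The two most frequent reciprocal classes, c+ e+ al+ and c e al, are the parental types, so the F1 was c+ e+ al+ / c e al.
The two rarest classes, c+ e+ al and c e al+, are the double crossovers. Comparing them with the parentals, only the al allele has switched, so al is the middle locus and the order is e – al – c.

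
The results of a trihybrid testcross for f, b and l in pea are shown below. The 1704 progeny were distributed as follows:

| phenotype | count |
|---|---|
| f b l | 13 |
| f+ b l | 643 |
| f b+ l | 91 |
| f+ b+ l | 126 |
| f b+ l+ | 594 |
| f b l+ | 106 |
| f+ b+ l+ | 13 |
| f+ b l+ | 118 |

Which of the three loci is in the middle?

f

The two most frequent reciprocal classes, f+ b l and f b+ l+, are the parental types, so the F1 was f+ b l / f b+ l+.
The two rarest classes, f b l and f+ b+ l+, are the double crossovers. Comparing them with the parentals, only the f allele has switched, so f is the middle locus and the order is b – f – l.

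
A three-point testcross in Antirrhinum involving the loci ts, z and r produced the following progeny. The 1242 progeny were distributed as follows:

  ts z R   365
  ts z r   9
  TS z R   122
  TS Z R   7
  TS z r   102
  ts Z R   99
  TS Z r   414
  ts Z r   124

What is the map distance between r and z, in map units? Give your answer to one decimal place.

The two most frequent reciprocal classes, TS Z r and ts z R, are the parental types, so the F1 was TS Z r / ts z R.
The two rarest classes, TS Z R and ts z r, are the double crossovers. Comparing them with the parentals, only the r allele has switched, so r is the middle locus and the order is z – r – ts.
Crossovers in the z–r interval produce the single-crossover classes TS z r and ts Z R (102 + 99 = 201) plus the double crossovers (16).
RF(z–r) = (201 + 16) / 1242 = 217/1242 = 0.1747 → 17.5 map units.

17.5 map units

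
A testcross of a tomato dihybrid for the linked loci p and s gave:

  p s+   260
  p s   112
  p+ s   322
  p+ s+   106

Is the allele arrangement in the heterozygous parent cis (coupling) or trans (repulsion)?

The two most frequent classes are p+ s (322) and p s+ (260); these are the parental (non-recombinant) types.
So the F1 carried p+ s on one chromosome and p s+ on the other — the recessive alleles are on opposite chromosomes (trans / repulsion).

trans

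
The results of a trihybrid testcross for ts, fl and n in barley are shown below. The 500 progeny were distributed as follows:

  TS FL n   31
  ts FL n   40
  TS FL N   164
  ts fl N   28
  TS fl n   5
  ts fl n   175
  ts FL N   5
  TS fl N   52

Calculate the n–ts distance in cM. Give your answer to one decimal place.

The two most frequent reciprocal classes, ts fl n and TS FL N, are the parental types, so the F1 was ts fl n / TS FL N.
The two rarest classes, TS fl n and ts FL N, are the double crossovers. Comparing them with the parentals, only the ts allele has switched, so ts is the middle locus and the order is fl – ts – n.
Crossovers in the ts–n interval produce the single-crossover classes ts fl N and TS FL n (28 + 31 = 59) plus the double crossovers (10).
RF(ts–n) = (59 + 10) / 500 = 69/500 = 0.1380 → 13.8 cM.

13.8 cM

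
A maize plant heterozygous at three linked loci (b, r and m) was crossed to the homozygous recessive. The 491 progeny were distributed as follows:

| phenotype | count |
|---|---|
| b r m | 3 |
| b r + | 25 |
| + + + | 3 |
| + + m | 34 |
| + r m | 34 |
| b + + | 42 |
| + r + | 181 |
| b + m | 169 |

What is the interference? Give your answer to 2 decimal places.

0.45

The two most frequent reciprocal classes, b + m and + r +, are the parental types, so the F1 was b + m / + r +.
The two rarest classes, b r m and + + +, are the double crossovers. Comparing them with the parentals, only the r allele has switched, so r is the middle locus and the order is b – r – m.
b–r: (59 + 6)/491 = 0.1324; r–m: (76 + 6)/491 = 0.1670.
Expected DCO frequency = 0.1324 × 0.1670 ≈ 0.02211; observed = 6/491 ≈ 0.01222.
Coefficient of coincidence = 0.01222/0.02211 ≈ 0.55; interference = 1 − 0.55 = 0.45.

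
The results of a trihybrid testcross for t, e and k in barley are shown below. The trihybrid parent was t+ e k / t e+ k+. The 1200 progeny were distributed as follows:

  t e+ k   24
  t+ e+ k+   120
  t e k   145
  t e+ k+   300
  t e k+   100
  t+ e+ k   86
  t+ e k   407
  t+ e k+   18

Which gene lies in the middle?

The two rarest classes, t+ e k+ and t e+ k, are the double crossovers. Comparing them with the parentals, only the k allele has switched, so k is the middle locus and the order is e – k – t.

k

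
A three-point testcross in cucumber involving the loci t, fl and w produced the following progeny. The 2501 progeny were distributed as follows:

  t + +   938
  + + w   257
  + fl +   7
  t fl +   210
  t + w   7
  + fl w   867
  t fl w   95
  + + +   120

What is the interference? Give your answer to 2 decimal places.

The two most frequent reciprocal classes, + fl w and t + +, are the parental types, so the F1 was + fl w / t + +.
The two rarest classes, + fl + and t + w, are the double crossovers. Comparing them with the parentals, only the w allele has switched, so w is the middle locus and the order is fl – w – t.
fl–w: (467 + 14)/2501 = 0.1923; w–t: (215 + 14)/2501 = 0.0916.
Expected DCO frequency = 0.1923 × 0.0916 ≈ 0.01761; observed = 14/2501 ≈ 0.00560.
Coefficient of coincidence = 0.00560/0.01761 ≈ 0.32; interference = 1 − 0.32 = 0.68.

0.68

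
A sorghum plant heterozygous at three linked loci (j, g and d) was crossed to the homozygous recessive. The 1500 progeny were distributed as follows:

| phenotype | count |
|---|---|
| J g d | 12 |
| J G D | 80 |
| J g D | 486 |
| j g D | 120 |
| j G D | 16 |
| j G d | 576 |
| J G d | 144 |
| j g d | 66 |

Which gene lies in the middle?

d

The two most frequent reciprocal classes, j G d and J g D, are the parental types, so the F1 was j G d / J g D.
The two rarest classes, j G D and J g d, are the double crossovers. Comparing them with the parentals, only the d allele has switched, so d is the middle locus and the order is j – d – g.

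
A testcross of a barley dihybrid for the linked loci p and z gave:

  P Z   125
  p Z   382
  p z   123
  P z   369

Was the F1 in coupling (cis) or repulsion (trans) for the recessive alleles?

trans

The two most frequent classes are P z (369) and p Z (382); these are the parental (non-recombinant) types.
So the F1 carried P z on one chromosome and p Z on the other — the recessive alleles are on opposite chromosomes (trans / repulsion).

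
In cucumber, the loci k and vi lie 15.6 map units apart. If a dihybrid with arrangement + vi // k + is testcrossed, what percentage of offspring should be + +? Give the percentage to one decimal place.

7.8%

A map distance of 15.6 map units corresponds to a recombination frequency of 0.156.
The F1 is + vi / k +, so + + is a recombinant gamete class with expected frequency r/2 = 0.156/2 = 0.0780.
That is 0.0780 = 7.8% of the progeny.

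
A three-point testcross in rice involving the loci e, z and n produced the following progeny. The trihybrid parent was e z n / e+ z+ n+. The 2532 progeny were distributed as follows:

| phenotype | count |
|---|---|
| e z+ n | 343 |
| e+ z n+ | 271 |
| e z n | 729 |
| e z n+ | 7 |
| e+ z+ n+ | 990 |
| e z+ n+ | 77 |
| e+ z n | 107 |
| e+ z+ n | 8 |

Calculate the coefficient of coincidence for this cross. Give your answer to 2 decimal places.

The two rarest classes, e z n+ and e+ z+ n, are the double crossovers. Comparing them with the parentals, only the n allele has switched, so n is the middle locus and the order is z – n – e.
z–n: (614 + 15)/2532 = 0.2484; n–e: (184 + 15)/2532 = 0.0786.
Expected DCO frequency = 0.2484 × 0.0786 ≈ 0.01952; observed = 15/2532 ≈ 0.00592.
Coefficient of coincidence = 0.00592/0.01952 ≈ 0.30.

0.30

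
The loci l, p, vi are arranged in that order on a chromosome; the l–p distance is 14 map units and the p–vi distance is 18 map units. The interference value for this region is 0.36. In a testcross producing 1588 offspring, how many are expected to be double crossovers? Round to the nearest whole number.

Map distances give recombination frequencies of 0.140 and 0.180 for the two intervals.
With interference 0.36 (so coincidence = 0.64), expected double-crossover frequency = 0.140 × 0.180 × 0.64 = 0.01613.
Expected number = 0.01613 × 1588 = 25.61 ≈ 26.

26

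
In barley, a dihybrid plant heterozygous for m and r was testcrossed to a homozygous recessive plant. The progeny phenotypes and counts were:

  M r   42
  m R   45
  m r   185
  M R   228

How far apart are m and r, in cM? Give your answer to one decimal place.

The two most frequent classes, M R (228) and m r (185), are the parental types, so the F1 was M R / m r.
The recombinant classes are M r and m R: 42 + 45 = 87.
Recombination frequency = 87/500 = 0.1740 ≈ 17.4%, i.e. 17.4 cM.

17.4 cM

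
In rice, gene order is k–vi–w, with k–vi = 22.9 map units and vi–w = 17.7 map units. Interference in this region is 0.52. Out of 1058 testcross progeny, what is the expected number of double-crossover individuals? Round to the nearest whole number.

21

Map distances give recombination frequencies of 0.229 and 0.177 for the two intervals.
With interference 0.52 (so coincidence = 0.48), expected double-crossover frequency = 0.229 × 0.177 × 0.48 = 0.01946.
Expected number = 0.01946 × 1058 = 20.58 ≈ 21.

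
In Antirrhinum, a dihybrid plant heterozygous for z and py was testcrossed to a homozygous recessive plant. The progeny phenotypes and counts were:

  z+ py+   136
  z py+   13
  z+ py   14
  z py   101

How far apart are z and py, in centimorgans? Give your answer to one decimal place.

The two most frequent classes, z+ py+ (136) and z py (101), are the parental types, so the F1 was z+ py+ / z py.
The recombinant classes are z+ py and z py+: 14 + 13 = 27.
Recombination frequency = 27/264 = 0.1023 ≈ 10.2%, i.e. 10.2 centimorgans.

10.2 centimorgans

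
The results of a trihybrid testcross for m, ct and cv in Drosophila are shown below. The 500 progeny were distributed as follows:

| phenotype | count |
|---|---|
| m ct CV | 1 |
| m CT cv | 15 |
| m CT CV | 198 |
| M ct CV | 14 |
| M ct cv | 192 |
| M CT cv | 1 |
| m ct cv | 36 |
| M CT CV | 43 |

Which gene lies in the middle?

The two most frequent reciprocal classes, m CT CV and M ct cv, are the parental types, so the F1 was m CT CV / M ct cv.
The two rarest classes, m ct CV and M CT cv, are the double crossovers. Comparing them with the parentals, only the ct allele has switched, so ct is the middle locus and the order is m – ct – cv.

ct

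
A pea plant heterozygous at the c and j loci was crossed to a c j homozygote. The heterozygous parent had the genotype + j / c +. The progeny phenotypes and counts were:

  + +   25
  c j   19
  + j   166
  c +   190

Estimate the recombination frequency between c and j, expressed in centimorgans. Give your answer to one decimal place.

11.0 centimorgans

The recombinant classes are + + and c j: 25 + 19 = 44.
Recombination frequency = 44/400 = 0.1100 ≈ 11.0%, i.e. 11.0 centimorgans.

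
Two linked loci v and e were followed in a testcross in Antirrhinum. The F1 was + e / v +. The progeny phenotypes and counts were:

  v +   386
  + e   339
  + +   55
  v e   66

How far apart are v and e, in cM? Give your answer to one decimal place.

The recombinant classes are + + and v e: 55 + 66 = 121.
Recombination frequency = 121/846 = 0.1430 ≈ 14.3%, i.e. 14.3 cM.

14.3 cM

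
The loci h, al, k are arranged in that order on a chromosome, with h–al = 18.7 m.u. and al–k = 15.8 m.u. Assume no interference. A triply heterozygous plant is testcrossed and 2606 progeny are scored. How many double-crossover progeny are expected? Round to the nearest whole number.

77

Map distances give recombination frequencies of 0.187 and 0.158 for the two intervals.
With no interference, expected double-crossover frequency = 0.187 × 0.158 = 0.02955.
Expected number = 0.02955 × 2606 = 77.00 ≈ 77.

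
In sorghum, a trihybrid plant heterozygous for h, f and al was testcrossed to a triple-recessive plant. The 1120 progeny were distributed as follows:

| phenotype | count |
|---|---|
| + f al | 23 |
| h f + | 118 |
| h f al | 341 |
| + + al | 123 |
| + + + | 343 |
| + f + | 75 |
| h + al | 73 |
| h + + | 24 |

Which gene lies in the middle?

h

The two most frequent reciprocal classes, h f al and + + +, are the parental types, so the F1 was h f al / + + +.
The two rarest classes, + f al and h + +, are the double crossovers. Comparing them with the parentals, only the h allele has switched, so h is the middle locus and the order is f – h – al.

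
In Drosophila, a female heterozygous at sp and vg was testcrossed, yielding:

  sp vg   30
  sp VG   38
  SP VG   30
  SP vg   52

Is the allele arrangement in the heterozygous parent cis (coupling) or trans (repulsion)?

The two most frequent classes are SP vg (52) and sp VG (38); these are the parental (non-recombinant) types.
So the F1 carried SP vg on one chromosome and sp VG on the other — the recessive alleles are on opposite chromosomes (trans / repulsion).

trans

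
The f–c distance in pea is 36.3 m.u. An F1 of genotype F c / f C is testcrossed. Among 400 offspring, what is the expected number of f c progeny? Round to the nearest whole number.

A map distance of 36.3 m.u. corresponds to a recombination frequency of 0.363.
The F1 is F c / f C, so f c is a recombinant gamete class with expected frequency r/2 = 0.363/2 = 0.1815.
Expected number = 0.1815 × 400 = 72.60 ≈ 73.

73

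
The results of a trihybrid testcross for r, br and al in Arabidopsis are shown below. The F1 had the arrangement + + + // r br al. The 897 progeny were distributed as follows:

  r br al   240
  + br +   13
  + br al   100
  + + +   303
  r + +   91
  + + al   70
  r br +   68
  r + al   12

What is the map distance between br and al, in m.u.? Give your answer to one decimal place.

18.2 m.u.

The two rarest classes, + br + and r + al, are the double crossovers. Comparing them with the parentals, only the br allele has switched, so br is the middle locus and the order is al – br – r.
Crossovers in the al–br interval produce the single-crossover classes + + al and r br + (70 + 68 = 138) plus the double crossovers (25).
RF(al–br) = (138 + 25) / 897 = 163/897 = 0.1817 → 18.2 m.u.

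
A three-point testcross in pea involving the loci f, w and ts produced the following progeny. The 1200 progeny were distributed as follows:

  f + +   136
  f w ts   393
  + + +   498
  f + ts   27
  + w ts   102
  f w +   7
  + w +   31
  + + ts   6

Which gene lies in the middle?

ts

The two most frequent reciprocal classes, + + + and f w ts, are the parental types, so the F1 was + + + / f w ts.
The two rarest classes, + + ts and f w +, are the double crossovers. Comparing them with the parentals, only the ts allele has switched, so ts is the middle locus and the order is w – ts – f.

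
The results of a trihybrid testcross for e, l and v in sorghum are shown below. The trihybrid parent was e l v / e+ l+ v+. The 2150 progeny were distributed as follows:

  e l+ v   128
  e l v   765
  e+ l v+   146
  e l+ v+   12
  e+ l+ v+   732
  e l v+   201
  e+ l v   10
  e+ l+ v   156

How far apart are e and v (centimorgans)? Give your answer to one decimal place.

17.6 centimorgans

The two rarest classes, e+ l v and e l+ v+, are the double crossovers. Comparing them with the parentals, only the e allele has switched, so e is the middle locus and the order is v – e – l.
Crossovers in the v–e interval produce the single-crossover classes e l v+ and e+ l+ v (201 + 156 = 357) plus the double crossovers (22).
RF(v–e) = (357 + 22) / 2150 = 379/2150 = 0.1763 → 17.6 centimorgans.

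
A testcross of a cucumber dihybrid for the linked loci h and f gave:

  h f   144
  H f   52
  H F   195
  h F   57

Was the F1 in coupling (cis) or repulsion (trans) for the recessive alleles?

The two most frequent classes are H F (195) and h f (144); these are the parental (non-recombinant) types.
So the F1 carried H F on one chromosome and h f on the other — the recessive alleles are on the same chromosome (cis / coupling).

cis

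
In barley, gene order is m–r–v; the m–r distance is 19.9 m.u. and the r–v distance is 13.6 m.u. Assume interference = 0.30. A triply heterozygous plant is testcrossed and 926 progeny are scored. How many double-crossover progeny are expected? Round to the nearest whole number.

18

Map distances give recombination frequencies of 0.199 and 0.136 for the two intervals.
With interference 0.30 (so coincidence = 0.70), expected double-crossover frequency = 0.199 × 0.136 × 0.70 = 0.01894.
Expected number = 0.01894 × 926 = 17.54 ≈ 18.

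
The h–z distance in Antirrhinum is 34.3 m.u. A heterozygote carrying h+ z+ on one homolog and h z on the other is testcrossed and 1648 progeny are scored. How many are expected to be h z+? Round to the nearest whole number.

283

A map distance of 34.3 m.u. corresponds to a recombination frequency of 0.343.
The F1 is h+ z+ / h z, so h z+ is a recombinant gamete class with expected frequency r/2 = 0.343/2 = 0.1715.
Expected number = 0.1715 × 1648 = 282.63 ≈ 283.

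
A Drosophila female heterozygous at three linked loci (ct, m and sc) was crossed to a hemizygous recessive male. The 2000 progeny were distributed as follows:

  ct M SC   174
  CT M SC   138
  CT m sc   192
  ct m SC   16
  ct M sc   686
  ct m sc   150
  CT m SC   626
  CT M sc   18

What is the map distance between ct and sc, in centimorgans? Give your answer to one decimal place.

20.0 centimorgans

The two most frequent reciprocal classes, ct M sc and CT m SC, are the parental types, so the F1 was ct M sc / CT m SC.
The two rarest classes, CT M sc and ct m SC, are the double crossovers. Comparing them with the parentals, only the ct allele has switched, so ct is the middle locus and the order is m – ct – sc.
Crossovers in the ct–sc interval produce the single-crossover classes ct M SC and CT m sc (174 + 192 = 366) plus the double crossovers (34).
RF(ct–sc) = (366 + 34) / 2000 = 400/2000 = 0.2000 → 20.0 centimorgans.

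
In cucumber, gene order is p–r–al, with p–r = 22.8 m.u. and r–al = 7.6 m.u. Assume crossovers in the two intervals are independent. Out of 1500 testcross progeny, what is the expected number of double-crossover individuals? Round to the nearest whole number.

Map distances give recombination frequencies of 0.228 and 0.076 for the two intervals.
With no interference, expected double-crossover frequency = 0.228 × 0.076 = 0.01733.
Expected number = 0.01733 × 1500 = 25.99 ≈ 26.

26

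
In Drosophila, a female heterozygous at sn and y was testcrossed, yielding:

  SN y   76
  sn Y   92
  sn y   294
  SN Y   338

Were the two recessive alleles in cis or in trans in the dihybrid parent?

The two most frequent classes are SN Y (338) and sn y (294); these are the parental (non-recombinant) types.
So the F1 carried SN Y on one chromosome and sn y on the other — the recessive alleles are on the same chromosome (cis / coupling).

cis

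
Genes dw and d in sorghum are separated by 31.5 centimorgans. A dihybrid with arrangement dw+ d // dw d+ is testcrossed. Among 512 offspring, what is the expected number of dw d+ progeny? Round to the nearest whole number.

A map distance of 31.5 centimorgans corresponds to a recombination frequency of 0.315.
The F1 is dw+ d / dw d+, so dw d+ is a parental gamete class with expected frequency (1 − r)/2 = 0.685/2 = 0.3425.
Expected number = 0.3425 × 512 = 175.36 ≈ 175.

175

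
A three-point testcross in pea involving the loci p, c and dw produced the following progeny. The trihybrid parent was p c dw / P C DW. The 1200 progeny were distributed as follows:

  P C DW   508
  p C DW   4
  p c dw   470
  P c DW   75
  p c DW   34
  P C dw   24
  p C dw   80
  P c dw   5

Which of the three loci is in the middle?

p

The two rarest classes, P c dw and p C DW, are the double crossovers. Comparing them with the parentals, only the p allele has switched, so p is the middle locus and the order is c – p – dw.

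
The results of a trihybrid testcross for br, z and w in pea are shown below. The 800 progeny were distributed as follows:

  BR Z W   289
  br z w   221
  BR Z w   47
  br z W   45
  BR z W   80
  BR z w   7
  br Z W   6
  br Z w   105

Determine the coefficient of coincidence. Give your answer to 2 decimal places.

The two most frequent reciprocal classes, BR Z W and br z w, are the parental types, so the F1 was BR Z W / br z w.
The two rarest classes, br Z W and BR z w, are the double crossovers. Comparing them with the parentals, only the br allele has switched, so br is the middle locus and the order is z – br – w.
z–br: (185 + 13)/800 = 0.2475; br–w: (92 + 13)/800 = 0.1313.
Expected DCO frequency = 0.2475 × 0.1313 ≈ 0.03250; observed = 13/800 ≈ 0.01625.
Coefficient of coincidence = 0.01625/0.03250 ≈ 0.50.

0.50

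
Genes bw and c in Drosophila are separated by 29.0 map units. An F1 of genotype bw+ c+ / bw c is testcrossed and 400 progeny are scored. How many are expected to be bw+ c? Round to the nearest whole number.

58

A map distance of 29.0 map units corresponds to a recombination frequency of 0.290.
The F1 is bw+ c+ / bw c, so bw+ c is a recombinant gamete class with expected frequency r/2 = 0.290/2 = 0.1450.
Expected number = 0.1450 × 400 = 58.00 ≈ 58.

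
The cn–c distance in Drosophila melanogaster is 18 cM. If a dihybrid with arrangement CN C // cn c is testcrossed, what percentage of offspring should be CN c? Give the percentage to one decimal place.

A map distance of 18 cM corresponds to a recombination frequency of 0.180.
The F1 is CN C / cn c, so CN c is a recombinant gamete class with expected frequency r/2 = 0.180/2 = 0.0900.
That is 0.0900 = 9.0% of the progeny.

9.0%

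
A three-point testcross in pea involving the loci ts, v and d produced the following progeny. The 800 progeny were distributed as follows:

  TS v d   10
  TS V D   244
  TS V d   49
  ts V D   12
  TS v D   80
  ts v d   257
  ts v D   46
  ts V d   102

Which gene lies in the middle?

The two most frequent reciprocal classes, ts v d and TS V D, are the parental types, so the F1 was ts v d / TS V D.
The two rarest classes, TS v d and ts V D, are the double crossovers. Comparing them with the parentals, only the ts allele has switched, so ts is the middle locus and the order is d – ts – v.

ts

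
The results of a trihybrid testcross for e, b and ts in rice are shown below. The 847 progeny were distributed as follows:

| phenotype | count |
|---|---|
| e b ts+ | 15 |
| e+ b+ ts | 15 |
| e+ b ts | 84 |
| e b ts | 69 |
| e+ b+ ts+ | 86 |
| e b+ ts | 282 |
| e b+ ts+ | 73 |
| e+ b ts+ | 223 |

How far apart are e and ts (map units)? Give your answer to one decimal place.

The two most frequent reciprocal classes, e+ b ts+ and e b+ ts, are the parental types, so the F1 was e+ b ts+ / e b+ ts.
The two rarest classes, e b ts+ and e+ b+ ts, are the double crossovers. Comparing them with the parentals, only the e allele has switched, so e is the middle locus and the order is ts – e – b.
Crossovers in the ts–e interval produce the single-crossover classes e+ b ts and e b+ ts+ (84 + 73 = 157) plus the double crossovers (30).
RF(ts–e) = (157 + 30) / 847 = 187/847 = 0.2208 → 22.1 map units.

22.1 map units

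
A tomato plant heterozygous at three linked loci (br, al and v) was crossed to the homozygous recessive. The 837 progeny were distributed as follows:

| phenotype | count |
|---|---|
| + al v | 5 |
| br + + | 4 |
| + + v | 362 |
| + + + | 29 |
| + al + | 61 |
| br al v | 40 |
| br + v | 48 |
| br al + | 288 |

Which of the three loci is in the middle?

al

The two most frequent reciprocal classes, + + v and br al +, are the parental types, so the F1 was + + v / br al +.
The two rarest classes, + al v and br + +, are the double crossovers. Comparing them with the parentals, only the al allele has switched, so al is the middle locus and the order is v – al – br.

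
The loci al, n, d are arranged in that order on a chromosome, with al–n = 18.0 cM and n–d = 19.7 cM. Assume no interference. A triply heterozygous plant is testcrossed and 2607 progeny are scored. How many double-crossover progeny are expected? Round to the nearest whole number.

92

Map distances give recombination frequencies of 0.180 and 0.197 for the two intervals.
With no interference, expected double-crossover frequency = 0.180 × 0.197 = 0.03546.
Expected number = 0.03546 × 2607 = 92.44 ≈ 92.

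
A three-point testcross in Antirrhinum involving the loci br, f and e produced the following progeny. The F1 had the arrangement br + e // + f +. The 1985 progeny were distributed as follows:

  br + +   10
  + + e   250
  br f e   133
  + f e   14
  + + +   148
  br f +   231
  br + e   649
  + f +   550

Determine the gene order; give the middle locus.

e

The two rarest classes, br + + and + f e, are the double crossovers. Comparing them with the parentals, only the e allele has switched, so e is the middle locus and the order is f – e – br.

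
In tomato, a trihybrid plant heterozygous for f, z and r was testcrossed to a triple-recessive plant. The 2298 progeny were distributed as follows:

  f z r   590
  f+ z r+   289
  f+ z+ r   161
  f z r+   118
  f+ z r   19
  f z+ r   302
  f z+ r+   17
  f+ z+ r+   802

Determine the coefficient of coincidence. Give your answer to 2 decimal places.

0.42

The two most frequent reciprocal classes, f+ z+ r+ and f z r, are the parental types, so the F1 was f+ z+ r+ / f z r.
The two rarest classes, f z+ r+ and f+ z r, are the double crossovers. Comparing them with the parentals, only the f allele has switched, so f is the middle locus and the order is r – f – z.
r–f: (279 + 36)/2298 = 0.1371; f–z: (591 + 36)/2298 = 0.2728.
Expected DCO frequency = 0.1371 × 0.2728 ≈ 0.03740; observed = 36/2298 ≈ 0.01567.
Coefficient of coincidence = 0.01567/0.03740 ≈ 0.42.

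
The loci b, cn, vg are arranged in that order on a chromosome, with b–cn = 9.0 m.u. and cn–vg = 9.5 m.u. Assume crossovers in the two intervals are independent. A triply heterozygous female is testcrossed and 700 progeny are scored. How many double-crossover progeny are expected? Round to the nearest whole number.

Map distances give recombination frequencies of 0.090 and 0.095 for the two intervals.
With no interference, expected double-crossover frequency = 0.090 × 0.095 = 0.00855.
Expected number = 0.00855 × 700 = 5.99 ≈ 6.

6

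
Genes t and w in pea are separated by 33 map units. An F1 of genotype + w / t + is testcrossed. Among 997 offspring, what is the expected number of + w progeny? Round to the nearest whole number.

A map distance of 33 map units corresponds to a recombination frequency of 0.330.
The F1 is + w / t +, so + w is a parental gamete class with expected frequency (1 − r)/2 = 0.670/2 = 0.3350.
Expected number = 0.3350 × 997 = 333.99 ≈ 334.

334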